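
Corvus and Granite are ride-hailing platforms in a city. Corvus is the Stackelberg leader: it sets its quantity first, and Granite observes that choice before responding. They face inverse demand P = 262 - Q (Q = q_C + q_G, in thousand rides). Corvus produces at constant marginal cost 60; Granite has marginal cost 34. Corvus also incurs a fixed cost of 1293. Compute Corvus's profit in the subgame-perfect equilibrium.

2579

The follower Granite best-responds to any q_C: π_G = (262 - Q)q_G - 34q_G.
Follower FOC: 228 - q_C - 2q_G = 0, so q_G(q_C) = (228 - q_C)/2.
The leader anticipates this reaction. Substituting into P = 262 - Q gives P = 148 - (1/2)q_C, so π_C = (148 - (1/2)q_C)q_C - 60q_C.
Maximising: ∂π_C/∂q_C = 88 - q_C = 0, giving q_C = 88.
Then q_G = (228 - 88)/2 = 70.
Price P = 262 - 158 = 104.
Corvus's profit: (104 - 60)·88 - 1293 = 2579.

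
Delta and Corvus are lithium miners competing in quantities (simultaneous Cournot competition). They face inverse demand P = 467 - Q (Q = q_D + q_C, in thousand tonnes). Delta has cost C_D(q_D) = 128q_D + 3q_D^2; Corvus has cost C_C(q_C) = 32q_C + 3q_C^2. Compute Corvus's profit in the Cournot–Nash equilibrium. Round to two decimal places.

Delta's profit: π_D = (467 - Q)q_D - (128q_D + 3q_D²). Setting ∂π_D/∂q_D = 0: 339 - 8q_D - (q_C) = 0.
Corvus's first-order condition: 435 - 8q_C - (q_D) = 0.
So q_D = (339 - q_C)/8 and q_C = (435 - q_D)/8.
Substituting one into the other gives q_D = 253/7 and q_C = 349/7.
Price P = 467 - 86 = 381.
Corvus's profit: 381·(349/7) - 32·(349/7) - 3(349/7)² = 9942.9388.

9942.94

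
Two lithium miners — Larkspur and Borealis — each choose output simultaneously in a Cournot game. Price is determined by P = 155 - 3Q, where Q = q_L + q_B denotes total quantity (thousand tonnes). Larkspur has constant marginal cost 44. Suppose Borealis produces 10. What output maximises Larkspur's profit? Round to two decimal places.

13.50

With the rival's output fixed at 10, Larkspur's profit is π_L = (155 - 3·10 - 3q_L)q_L - (44q_L) = (125 - 3q_L)q_L - (44q_L).
∂π_L/∂q_L = 81 - 6q_L = 0, so q_L = 27/2.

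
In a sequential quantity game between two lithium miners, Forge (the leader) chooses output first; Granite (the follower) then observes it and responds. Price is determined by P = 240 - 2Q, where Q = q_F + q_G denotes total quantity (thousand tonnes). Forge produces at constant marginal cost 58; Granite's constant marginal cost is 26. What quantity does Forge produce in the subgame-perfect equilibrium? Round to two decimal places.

The follower Granite best-responds to any q_F: π_G = (240 - 2Q)q_G - 26q_G.
Setting the follower's marginal profit to zero, 214 - 2q_F - 4q_G = 0, i.e. q_G = (214 - 2q_F)/4.
Forge substitutes q_G(q_F) into its own profit: π_F = q_F(240 - 2q_F - (214 - 2q_F)/2) - 58q_F = (133 - q_F)q_F - 58q_F.
Maximising: ∂π_F/∂q_F = 75 - 2q_F = 0, giving q_F = 75/2.
Then q_G = (214 - 2·(75/2))/4 = 139/4.

37.50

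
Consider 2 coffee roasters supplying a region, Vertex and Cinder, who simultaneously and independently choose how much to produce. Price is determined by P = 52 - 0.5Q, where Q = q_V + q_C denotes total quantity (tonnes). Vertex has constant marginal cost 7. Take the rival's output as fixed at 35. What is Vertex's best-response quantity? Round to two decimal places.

27.50

With the rival's output fixed at 35, Vertex's profit is π_V = (52 - (1/2)·35 - (1/2)q_V)q_V - (7q_V) = (69/2 - (1/2)q_V)q_V - (7q_V).
∂π_V/∂q_V = 55/2 - q_V = 0, so q_V = 55/2.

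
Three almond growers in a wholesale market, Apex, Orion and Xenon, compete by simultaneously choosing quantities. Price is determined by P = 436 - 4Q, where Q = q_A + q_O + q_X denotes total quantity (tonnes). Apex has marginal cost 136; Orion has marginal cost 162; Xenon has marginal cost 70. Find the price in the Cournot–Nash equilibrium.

201

Apex's profit: π_A = (436 - 4Q)q_A - (136q_A). Setting ∂π_A/∂q_A = 0: 300 - 8q_A - 4(q_O + q_X) = 0.
Orion's profit: π_O = (436 - 4Q)q_O - (162q_O). Setting ∂π_O/∂q_O = 0: 274 - 8q_O - 4(q_A + q_X) = 0.
Xenon's first-order condition: 366 - 8q_X - 4(q_A + q_O) = 0.
Adding the 3 first-order conditions: 940 − 16Q = 0, so Q = 235/4.
Back-substituting: q_A = (300 − 235)/4 = 65/4, q_O = (274 − 235)/4 = 39/4, q_X = (366 − 235)/4 = 131/4.
Total output Q = 235/4, so price P = 436 - 4·(235/4) = 201.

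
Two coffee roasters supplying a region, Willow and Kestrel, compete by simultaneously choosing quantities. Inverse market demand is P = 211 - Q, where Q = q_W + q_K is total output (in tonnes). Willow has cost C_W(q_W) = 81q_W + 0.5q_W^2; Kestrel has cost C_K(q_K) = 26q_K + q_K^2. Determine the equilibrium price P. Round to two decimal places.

141.91

Willow's profit: π_W = (211 - Q)q_W - (81q_W + (1/2)q_W²). Setting ∂π_W/∂q_W = 0: 130 - 3q_W - (q_K) = 0.
Kestrel's first-order condition: 185 - 4q_K - (q_W) = 0.
Rearranging gives the reaction functions q_W = (130 - q_K)/3 and q_K = (185 - q_W)/4.
Solving the pair: q_W = 335/11, q_K = 425/11.
Total output Q = 760/11, so price P = 211 - 760/11 = 1561/11.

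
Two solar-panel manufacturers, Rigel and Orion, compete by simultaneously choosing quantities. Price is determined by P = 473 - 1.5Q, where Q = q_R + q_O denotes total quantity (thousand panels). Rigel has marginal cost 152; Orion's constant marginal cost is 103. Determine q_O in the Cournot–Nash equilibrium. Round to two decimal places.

Rigel's profit: π_R = (473 - 1.5Q)q_R - (152q_R). Setting ∂π_R/∂q_R = 0: 321 - 3q_R - (3/2)(q_O) = 0.
Orion's profit: π_O = (473 - 1.5Q)q_O - (103q_O). Setting ∂π_O/∂q_O = 0: 370 - 3q_O - (3/2)(q_R) = 0.
Best responses: q_R = (321 - (3/2)q_O)/3, q_O = (370 - (3/2)q_R)/3.
Solving the pair: q_R = 544/9, q_O = 838/9.

93.11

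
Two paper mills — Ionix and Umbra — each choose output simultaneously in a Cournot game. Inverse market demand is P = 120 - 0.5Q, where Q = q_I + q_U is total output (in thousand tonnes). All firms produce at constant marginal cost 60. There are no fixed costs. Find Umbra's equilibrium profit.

A representative firm's profit is π_i = q_i(120 - 0.5Q) - 60q_i.
Setting ∂π_i/∂q_i = 0 with rivals' quantities fixed: 60 - q_i - (1/2)q_j = 0.
By symmetry each firm produces the same amount; substituting q_j = q_i yields q_i = 60/(3/2) = 40.
Price P = 120 - (1/2)·80 = 80.
Umbra's profit: (80 - 60)·40 = 800.

800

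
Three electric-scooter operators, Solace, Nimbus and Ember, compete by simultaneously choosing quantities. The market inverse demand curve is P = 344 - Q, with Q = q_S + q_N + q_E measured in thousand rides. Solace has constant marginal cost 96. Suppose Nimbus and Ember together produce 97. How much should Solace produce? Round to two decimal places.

With rivals' combined output fixed at 97, Solace's profit is π_S = (344 - 97 - q_S)q_S - (96q_S) = (247 - q_S)q_S - (96q_S).
∂π_S/∂q_S = 151 - 2q_S = 0, so q_S = 151/2.

75.50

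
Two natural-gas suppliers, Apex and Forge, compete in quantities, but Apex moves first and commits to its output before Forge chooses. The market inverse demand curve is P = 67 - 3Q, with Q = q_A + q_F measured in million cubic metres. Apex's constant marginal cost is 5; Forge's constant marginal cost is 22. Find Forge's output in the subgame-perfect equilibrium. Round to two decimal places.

Solve by backward induction. Given q_A, the follower Forge maximises π_F = (67 - 3q_A - 3q_F)q_F - 22q_F.
∂π_F/∂q_F = 45 - 3q_A - 6q_F = 0 gives the reaction function q_F = (45 - 3q_A)/6.
Apex substitutes q_F(q_A) into its own profit: π_A = q_A(67 - 3q_A - (45 - 3q_A)/2) - 5q_A = (89/2 - (3/2)q_A)q_A - 5q_A.
Maximising: ∂π_A/∂q_A = 79/2 - 3q_A = 0, giving q_A = 79/6.
Then q_F = (45 - 3·(79/6))/6 = 11/12.

0.92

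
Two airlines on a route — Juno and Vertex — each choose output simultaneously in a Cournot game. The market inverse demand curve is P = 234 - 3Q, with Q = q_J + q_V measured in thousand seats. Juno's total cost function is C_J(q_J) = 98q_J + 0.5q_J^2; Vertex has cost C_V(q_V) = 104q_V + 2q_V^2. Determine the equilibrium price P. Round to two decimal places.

161.61

Juno's profit: π_J = (234 - 3Q)q_J - (98q_J + (1/2)q_J²). Setting ∂π_J/∂q_J = 0: 136 - 7q_J - 3(q_V) = 0.
Vertex's first-order condition: 130 - 10q_V - 3(q_J) = 0.
Best responses: q_J = (136 - 3q_V)/7, q_V = (130 - 3q_J)/10.
Substituting one into the other gives q_J = 970/61 and q_V = 502/61.
Total output Q = 1472/61, so price P = 234 - 3·(1472/61) = 161.6066.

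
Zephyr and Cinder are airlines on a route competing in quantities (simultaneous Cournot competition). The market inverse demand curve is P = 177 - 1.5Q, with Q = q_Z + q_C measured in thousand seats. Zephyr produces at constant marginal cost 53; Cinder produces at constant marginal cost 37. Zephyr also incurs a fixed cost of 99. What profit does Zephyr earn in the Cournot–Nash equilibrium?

765

Zephyr's profit: π_Z = (177 - 1.5Q)q_Z - (53q_Z). Setting ∂π_Z/∂q_Z = 0: 124 - 3q_Z - (3/2)(q_C) = 0.
Cinder's profit: π_C = (177 - 1.5Q)q_C - (37q_C). Setting ∂π_C/∂q_C = 0: 140 - 3q_C - (3/2)(q_Z) = 0.
So q_Z = (124 - (3/2)q_C)/3 and q_C = (140 - (3/2)q_Z)/3.
Solving the pair: q_Z = 24, q_C = 104/3.
Price P = 177 - (3/2)·(176/3) = 89.
Zephyr's profit: (89 - 53)·24 - 99 = 765.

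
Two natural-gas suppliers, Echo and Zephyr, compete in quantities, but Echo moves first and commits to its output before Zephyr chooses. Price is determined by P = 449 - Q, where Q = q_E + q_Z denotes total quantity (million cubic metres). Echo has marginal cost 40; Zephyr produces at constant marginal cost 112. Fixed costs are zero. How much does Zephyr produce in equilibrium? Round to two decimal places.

The follower Zephyr best-responds to any q_E: π_Z = (449 - Q)q_Z - 112q_Z.
Setting the follower's marginal profit to zero, 337 - q_E - 2q_Z = 0, i.e. q_Z = (337 - q_E)/2.
Echo substitutes q_Z(q_E) into its own profit: π_E = q_E(449 - q_E - (337 - q_E)/2) - 40q_E = (561/2 - (1/2)q_E)q_E - 40q_E.
The leader's first-order condition 481/2 - q_E = 0 yields q_E = 481/2.
Then q_Z = (337 - 481/2)/2 = 193/4.

48.25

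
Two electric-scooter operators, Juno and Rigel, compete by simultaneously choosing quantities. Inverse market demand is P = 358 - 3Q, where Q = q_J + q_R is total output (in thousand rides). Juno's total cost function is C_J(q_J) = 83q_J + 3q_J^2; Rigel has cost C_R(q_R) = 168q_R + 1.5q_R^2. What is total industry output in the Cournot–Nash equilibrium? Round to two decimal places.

33.94

Juno's profit: π_J = (358 - 3Q)q_J - (83q_J + 3q_J²). Setting ∂π_J/∂q_J = 0: 275 - 12q_J - 3(q_R) = 0.
Rigel's first-order condition: 190 - 9q_R - 3(q_J) = 0.
So q_J = (275 - 3q_R)/12 and q_R = (190 - 3q_J)/9.
Solving the pair: q_J = 635/33, q_R = 485/33.
Total output Q = 635/33 + 485/33 = 1120/33.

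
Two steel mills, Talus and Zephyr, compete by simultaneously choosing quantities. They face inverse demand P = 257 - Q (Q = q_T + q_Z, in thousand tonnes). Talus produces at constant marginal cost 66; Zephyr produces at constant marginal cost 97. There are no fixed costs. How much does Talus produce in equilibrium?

74

Talus's profit: π_T = (257 - Q)q_T - (66q_T). Setting ∂π_T/∂q_T = 0: 191 - 2q_T - (q_Z) = 0.
Zephyr's profit: π_Z = (257 - Q)q_Z - (97q_Z). Setting ∂π_Z/∂q_Z = 0: 160 - 2q_Z - (q_T) = 0.
Rearranging gives the reaction functions q_T = (191 - q_Z)/2 and q_Z = (160 - q_T)/2.
Solving the pair: q_T = 74, q_Z = 43.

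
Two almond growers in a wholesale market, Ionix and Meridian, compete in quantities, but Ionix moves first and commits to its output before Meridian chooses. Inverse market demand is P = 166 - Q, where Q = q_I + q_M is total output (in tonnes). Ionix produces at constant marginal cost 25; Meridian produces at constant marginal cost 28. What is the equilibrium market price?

61

Solve by backward induction. Given q_I, the follower Meridian maximises π_M = (166 - q_I - q_M)q_M - 28q_M.
∂π_M/∂q_M = 138 - q_I - 2q_M = 0 gives the reaction function q_M = (138 - q_I)/2.
Ionix substitutes q_M(q_I) into its own profit: π_I = q_I(166 - q_I - (138 - q_I)/2) - 25q_I = (97 - (1/2)q_I)q_I - 25q_I.
Maximising: ∂π_I/∂q_I = 72 - q_I = 0, giving q_I = 72.
Then q_M = (138 - 72)/2 = 33.
Total output Q = 105, so price P = 166 - 105 = 61.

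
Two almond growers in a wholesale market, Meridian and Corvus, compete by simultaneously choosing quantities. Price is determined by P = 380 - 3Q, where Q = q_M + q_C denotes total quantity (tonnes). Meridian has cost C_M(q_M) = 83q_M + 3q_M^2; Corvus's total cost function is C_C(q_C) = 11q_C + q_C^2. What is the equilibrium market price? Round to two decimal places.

Meridian's profit: π_M = (380 - 3Q)q_M - (83q_M + 3q_M²). Setting ∂π_M/∂q_M = 0: 297 - 12q_M - 3(q_C) = 0.
Corvus's profit: π_C = (380 - 3Q)q_C - (11q_C + q_C²). Setting ∂π_C/∂q_C = 0: 369 - 8q_C - 3(q_M) = 0.
So q_M = (297 - 3q_C)/12 and q_C = (369 - 3q_M)/8.
Substituting one into the other gives q_M = 423/29 and q_C = 1179/29.
Total output Q = 1602/29, so price P = 380 - 3·(1602/29) = 214.2759.

214.28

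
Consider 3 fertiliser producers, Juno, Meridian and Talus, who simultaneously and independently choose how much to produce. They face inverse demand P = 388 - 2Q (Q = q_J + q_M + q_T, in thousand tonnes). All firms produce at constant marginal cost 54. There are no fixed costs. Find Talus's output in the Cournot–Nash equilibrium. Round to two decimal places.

A representative firm's profit is π_i = q_i(388 - 2Q) - 54q_i.
First-order condition (treating rivals' output as given): 334 - 4q_i - 2·Σ_{j≠i} q_j = 0.
With identical firms every q_j equals q_i, so Σ_{j≠i} q_j = 2q_i and 334 = 8q_i, giving q_i = 167/4.

41.75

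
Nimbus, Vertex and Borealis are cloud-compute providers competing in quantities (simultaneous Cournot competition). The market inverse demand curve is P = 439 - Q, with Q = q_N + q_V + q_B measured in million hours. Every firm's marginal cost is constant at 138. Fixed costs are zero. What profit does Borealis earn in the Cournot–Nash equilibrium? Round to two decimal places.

5662.56

Each firm earns π_i = (439 - Q)q_i - 138q_i.
First-order condition (treating rivals' output as given): 301 - 2q_i - Σ_{j≠i} q_j = 0.
With identical firms every q_j equals q_i, so Σ_{j≠i} q_j = 2q_i and 301 = 4q_i, giving q_i = 301/4.
Price P = 439 - 903/4 = 853/4.
Borealis's profit: (853/4 - 138)·(301/4) = 5662.5625.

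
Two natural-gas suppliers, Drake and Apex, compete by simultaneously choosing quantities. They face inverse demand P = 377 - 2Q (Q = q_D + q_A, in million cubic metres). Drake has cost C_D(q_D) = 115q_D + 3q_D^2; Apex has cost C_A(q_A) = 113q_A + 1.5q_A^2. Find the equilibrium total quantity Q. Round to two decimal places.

Drake's profit: π_D = (377 - 2Q)q_D - (115q_D + 3q_D²). Setting ∂π_D/∂q_D = 0: 262 - 10q_D - 2(q_A) = 0.
Apex's profit: π_A = (377 - 2Q)q_A - (113q_A + (3/2)q_A²). Setting ∂π_A/∂q_A = 0: 264 - 7q_A - 2(q_D) = 0.
So q_D = (262 - 2q_A)/10 and q_A = (264 - 2q_D)/7.
Substituting one into the other gives q_D = 653/33 and q_A = 1058/33.
Total output Q = 653/33 + 1058/33 = 1711/33.

51.85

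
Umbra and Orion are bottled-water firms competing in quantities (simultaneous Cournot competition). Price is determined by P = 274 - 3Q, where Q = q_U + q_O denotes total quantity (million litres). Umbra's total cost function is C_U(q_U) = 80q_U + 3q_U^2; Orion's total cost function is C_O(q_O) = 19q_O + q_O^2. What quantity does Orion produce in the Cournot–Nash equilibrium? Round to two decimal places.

28.48

Umbra's profit: π_U = (274 - 3Q)q_U - (80q_U + 3q_U²). Setting ∂π_U/∂q_U = 0: 194 - 12q_U - 3(q_O) = 0.
Orion's profit: π_O = (274 - 3Q)q_O - (19q_O + q_O²). Setting ∂π_O/∂q_O = 0: 255 - 8q_O - 3(q_U) = 0.
So q_U = (194 - 3q_O)/12 and q_O = (255 - 3q_U)/8.
Substituting one into the other gives q_U = 787/87 and q_O = 826/29.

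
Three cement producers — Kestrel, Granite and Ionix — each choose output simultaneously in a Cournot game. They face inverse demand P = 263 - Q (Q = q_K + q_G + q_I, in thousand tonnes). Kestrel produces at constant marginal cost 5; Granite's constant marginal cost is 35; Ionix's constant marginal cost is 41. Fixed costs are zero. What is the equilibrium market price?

86

Kestrel's profit: π_K = (263 - Q)q_K - (5q_K). Setting ∂π_K/∂q_K = 0: 258 - 2q_K - (q_G + q_I) = 0.
Granite's first-order condition: 228 - 2q_G - (q_K + q_I) = 0.
Ionix's profit: π_I = (263 - Q)q_I - (41q_I). Setting ∂π_I/∂q_I = 0: 222 - 2q_I - (q_K + q_G) = 0.
Adding the 3 conditions: 708 − 2Q − 2Q = 0, i.e. Q = 177.
Back-substituting: q_K = (258 − 177) = 81, q_G = (228 − 177) = 51, q_I = (222 − 177) = 45.
Total output Q = 177, so price P = 263 - 177 = 86.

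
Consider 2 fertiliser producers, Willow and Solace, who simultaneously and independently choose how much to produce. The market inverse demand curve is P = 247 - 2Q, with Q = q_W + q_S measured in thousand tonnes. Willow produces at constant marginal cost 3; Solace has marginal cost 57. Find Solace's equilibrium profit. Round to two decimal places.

1027.56

Willow's profit: π_W = (247 - 2Q)q_W - (3q_W). Setting ∂π_W/∂q_W = 0: 244 - 4q_W - 2(q_S) = 0.
Solace's profit: π_S = (247 - 2Q)q_S - (57q_S). Setting ∂π_S/∂q_S = 0: 190 - 4q_S - 2(q_W) = 0.
So q_W = (244 - 2q_S)/4 and q_S = (190 - 2q_W)/4.
Solving the pair: q_W = 149/3, q_S = 68/3.
Price P = 247 - 2·(217/3) = 307/3.
Solace's profit: (307/3 - 57)·(68/3) = 1027.5556.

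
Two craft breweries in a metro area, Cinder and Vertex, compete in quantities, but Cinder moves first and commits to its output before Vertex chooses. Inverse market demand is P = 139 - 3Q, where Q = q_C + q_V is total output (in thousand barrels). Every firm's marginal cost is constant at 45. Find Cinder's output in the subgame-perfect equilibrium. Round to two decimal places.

15.67

The follower Vertex best-responds to any q_C: π_V = (139 - 3Q)q_V - 45q_V.
Follower FOC: 94 - 3q_C - 6q_V = 0, so q_V(q_C) = (94 - 3q_C)/6.
Cinder substitutes q_V(q_C) into its own profit: π_C = q_C(139 - 3q_C - (94 - 3q_C)/2) - 45q_C = (92 - (3/2)q_C)q_C - 45q_C.
Maximising: ∂π_C/∂q_C = 47 - 3q_C = 0, giving q_C = 47/3.
Then q_V = (94 - 3·(47/3))/6 = 47/6.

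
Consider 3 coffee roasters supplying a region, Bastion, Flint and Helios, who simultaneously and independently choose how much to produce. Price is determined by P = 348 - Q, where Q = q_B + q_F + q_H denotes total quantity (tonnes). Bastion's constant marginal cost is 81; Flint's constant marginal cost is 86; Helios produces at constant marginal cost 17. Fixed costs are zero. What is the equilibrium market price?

Bastion's profit: π_B = (348 - Q)q_B - (81q_B). Setting ∂π_B/∂q_B = 0: 267 - 2q_B - (q_F + q_H) = 0.
Flint's first-order condition: 262 - 2q_F - (q_B + q_H) = 0.
Helios's profit: π_H = (348 - Q)q_H - (17q_H). Setting ∂π_H/∂q_H = 0: 331 - 2q_H - (q_B + q_F) = 0.
Adding the 3 first-order conditions: 860 − 4Q = 0, so Q = 215.
Back-substituting: q_B = (267 − 215) = 52, q_F = (262 − 215) = 47, q_H = (331 − 215) = 116.
Total output Q = 215, so price P = 348 - 215 = 133.

133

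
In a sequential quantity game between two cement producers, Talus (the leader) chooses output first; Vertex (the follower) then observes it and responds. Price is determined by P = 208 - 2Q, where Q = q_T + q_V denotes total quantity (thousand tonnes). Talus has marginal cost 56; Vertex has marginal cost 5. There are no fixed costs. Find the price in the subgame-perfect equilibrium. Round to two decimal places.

81.25

Solve by backward induction. Given q_T, the follower Vertex maximises π_V = (208 - 2q_T - 2q_V)q_V - 5q_V.
Setting the follower's marginal profit to zero, 203 - 2q_T - 4q_V = 0, i.e. q_V = (203 - 2q_T)/4.
The leader anticipates this reaction. Substituting into P = 208 - 2Q gives P = 213/2 - q_T, so π_T = (213/2 - q_T)q_T - 56q_T.
Maximising: ∂π_T/∂q_T = 101/2 - 2q_T = 0, giving q_T = 101/4.
Then q_V = (203 - 2·(101/4))/4 = 305/8.
Total output Q = 507/8, so price P = 208 - 2·(507/8) = 325/4.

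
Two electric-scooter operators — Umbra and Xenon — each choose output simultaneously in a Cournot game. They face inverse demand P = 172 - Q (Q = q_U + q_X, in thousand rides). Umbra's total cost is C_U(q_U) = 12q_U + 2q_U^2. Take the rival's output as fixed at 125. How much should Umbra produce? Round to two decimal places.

5.83

With the rival's output fixed at 125, Umbra's profit is π_U = (172 - 125 - q_U)q_U - (12q_U + 2q_U²) = (47 - q_U)q_U - (12q_U + 2q_U²).
∂π_U/∂q_U = 35 - 6q_U = 0, so q_U = 35/6.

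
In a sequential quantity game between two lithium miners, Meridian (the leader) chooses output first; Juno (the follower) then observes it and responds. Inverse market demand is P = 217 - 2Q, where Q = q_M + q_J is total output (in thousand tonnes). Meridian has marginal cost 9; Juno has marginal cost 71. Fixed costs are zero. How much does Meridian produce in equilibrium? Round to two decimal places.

The follower Juno best-responds to any q_M: π_J = (217 - 2Q)q_J - 71q_J.
∂π_J/∂q_J = 146 - 2q_M - 4q_J = 0 gives the reaction function q_J = (146 - 2q_M)/4.
The leader anticipates this reaction. Substituting into P = 217 - 2Q gives P = 144 - q_M, so π_M = (144 - q_M)q_M - 9q_M.
Leader FOC: 135 - 2q_M = 0, so q_M = 135/2.
Then q_J = (146 - 2·(135/2))/4 = 11/4.

67.50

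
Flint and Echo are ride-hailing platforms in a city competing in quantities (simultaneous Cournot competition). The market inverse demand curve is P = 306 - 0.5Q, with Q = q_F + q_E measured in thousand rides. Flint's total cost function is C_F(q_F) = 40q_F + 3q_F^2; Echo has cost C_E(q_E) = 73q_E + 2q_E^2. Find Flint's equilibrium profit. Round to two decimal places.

Flint's profit: π_F = (306 - 0.5Q)q_F - (40q_F + 3q_F²). Setting ∂π_F/∂q_F = 0: 266 - 7q_F - (1/2)(q_E) = 0.
Echo's first-order condition: 233 - 5q_E - (1/2)(q_F) = 0.
So q_F = (266 - (1/2)q_E)/7 and q_E = (233 - (1/2)q_F)/5.
Solving the pair: q_F = 34.9209, q_E = 43.1079.
Price P = 306 - (1/2)·78.0288 = 266.9856.
Flint's profit: 266.9856·34.9209 - 40·34.9209 - 3·34.9209² = 4268.1334.

4268.13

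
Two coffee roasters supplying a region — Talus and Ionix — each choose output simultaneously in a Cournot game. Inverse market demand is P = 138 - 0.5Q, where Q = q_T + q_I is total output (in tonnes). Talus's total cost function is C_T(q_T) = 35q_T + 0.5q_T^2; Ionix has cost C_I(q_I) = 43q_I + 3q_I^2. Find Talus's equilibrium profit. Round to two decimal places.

2399.22

Talus's profit: π_T = (138 - 0.5Q)q_T - (35q_T + (1/2)q_T²). Setting ∂π_T/∂q_T = 0: 103 - 2q_T - (1/2)(q_I) = 0.
Ionix's first-order condition: 95 - 7q_I - (1/2)(q_T) = 0.
Best responses: q_T = (103 - (1/2)q_I)/2, q_I = (95 - (1/2)q_T)/7.
Substituting one into the other gives q_T = 48.9818 and q_I = 554/55.
Price P = 138 - (1/2)·59.0545 = 108.4727.
Talus's profit: 108.4727·48.9818 - 35·48.9818 - (1/2)·48.9818² = 2399.2185.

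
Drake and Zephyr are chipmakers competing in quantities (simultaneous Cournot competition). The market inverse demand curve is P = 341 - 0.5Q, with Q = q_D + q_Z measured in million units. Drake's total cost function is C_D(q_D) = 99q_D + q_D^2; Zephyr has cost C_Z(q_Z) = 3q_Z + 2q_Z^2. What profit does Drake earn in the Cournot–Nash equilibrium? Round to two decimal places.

Drake's profit: π_D = (341 - 0.5Q)q_D - (99q_D + q_D²). Setting ∂π_D/∂q_D = 0: 242 - 3q_D - (1/2)(q_Z) = 0.
Zephyr's profit: π_Z = (341 - 0.5Q)q_Z - (3q_Z + 2q_Z²). Setting ∂π_Z/∂q_Z = 0: 338 - 5q_Z - (1/2)(q_D) = 0.
Rearranging gives the reaction functions q_D = (242 - (1/2)q_Z)/3 and q_Z = (338 - (1/2)q_D)/5.
Substituting one into the other gives q_D = 70.5763 and q_Z = 60.5424.
Price P = 341 - (1/2)·131.1186 = 275.4407.
Drake's profit: 275.4407·70.5763 - 99·70.5763 - 70.5763² = 7471.5151.

7471.52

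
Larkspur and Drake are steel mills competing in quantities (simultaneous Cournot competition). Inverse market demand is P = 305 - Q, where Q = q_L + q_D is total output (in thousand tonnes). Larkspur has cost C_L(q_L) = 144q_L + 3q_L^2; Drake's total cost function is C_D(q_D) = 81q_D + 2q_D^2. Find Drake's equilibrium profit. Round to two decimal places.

3612.71

Larkspur's profit: π_L = (305 - Q)q_L - (144q_L + 3q_L²). Setting ∂π_L/∂q_L = 0: 161 - 8q_L - (q_D) = 0.
Drake's profit: π_D = (305 - Q)q_D - (81q_D + 2q_D²). Setting ∂π_D/∂q_D = 0: 224 - 6q_D - (q_L) = 0.
Rearranging gives the reaction functions q_L = (161 - q_D)/8 and q_D = (224 - q_L)/6.
Substituting one into the other gives q_L = 742/47 and q_D = 1631/47.
Price P = 305 - 50.4894 = 254.5106.
Drake's profit: 254.5106·(1631/47) - 81·(1631/47) - 2(1631/47)² = 3612.7130.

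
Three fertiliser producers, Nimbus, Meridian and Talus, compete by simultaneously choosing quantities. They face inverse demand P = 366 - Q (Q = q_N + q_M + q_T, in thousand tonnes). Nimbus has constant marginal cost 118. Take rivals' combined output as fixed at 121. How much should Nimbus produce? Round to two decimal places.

63.50

With rivals' combined output fixed at 121, Nimbus's profit is π_N = (366 - 121 - q_N)q_N - (118q_N) = (245 - q_N)q_N - (118q_N).
∂π_N/∂q_N = 127 - 2q_N = 0, so q_N = 127/2.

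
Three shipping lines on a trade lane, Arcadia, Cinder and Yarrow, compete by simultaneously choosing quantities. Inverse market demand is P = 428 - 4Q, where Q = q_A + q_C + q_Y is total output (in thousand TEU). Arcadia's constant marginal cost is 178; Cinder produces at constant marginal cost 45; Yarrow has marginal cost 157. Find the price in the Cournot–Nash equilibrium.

Arcadia's profit: π_A = (428 - 4Q)q_A - (178q_A). Setting ∂π_A/∂q_A = 0: 250 - 8q_A - 4(q_C + q_Y) = 0.
Cinder's profit: π_C = (428 - 4Q)q_C - (45q_C). Setting ∂π_C/∂q_C = 0: 383 - 8q_C - 4(q_A + q_Y) = 0.
Yarrow's profit: π_Y = (428 - 4Q)q_Y - (157q_Y). Setting ∂π_Y/∂q_Y = 0: 271 - 8q_Y - 4(q_A + q_C) = 0.
Adding the 3 first-order conditions: 904 − 16Q = 0, so Q = 113/2.
Back-substituting: q_A = (250 − 226)/4 = 6, q_C = (383 − 226)/4 = 157/4, q_Y = (271 − 226)/4 = 45/4.
Total output Q = 113/2, so price P = 428 - 4·(113/2) = 202.

202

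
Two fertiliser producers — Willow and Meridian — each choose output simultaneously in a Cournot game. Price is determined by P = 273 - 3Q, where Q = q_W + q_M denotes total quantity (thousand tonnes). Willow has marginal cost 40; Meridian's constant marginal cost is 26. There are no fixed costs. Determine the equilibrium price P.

Willow's profit: π_W = (273 - 3Q)q_W - (40q_W). Setting ∂π_W/∂q_W = 0: 233 - 6q_W - 3(q_M) = 0.
Meridian's profit: π_M = (273 - 3Q)q_M - (26q_M). Setting ∂π_M/∂q_M = 0: 247 - 6q_M - 3(q_W) = 0.
So q_W = (233 - 3q_M)/6 and q_M = (247 - 3q_W)/6.
Solving the pair: q_W = 73/3, q_M = 29.
Total output Q = 160/3, so price P = 273 - 3·(160/3) = 113.

113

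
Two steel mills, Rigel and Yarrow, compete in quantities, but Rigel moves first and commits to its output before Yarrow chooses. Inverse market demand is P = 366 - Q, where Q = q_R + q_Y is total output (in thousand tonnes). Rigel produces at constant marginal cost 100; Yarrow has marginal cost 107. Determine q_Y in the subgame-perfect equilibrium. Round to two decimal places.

61.25

Solve by backward induction. Given q_R, the follower Yarrow maximises π_Y = (366 - q_R - q_Y)q_Y - 107q_Y.
Follower FOC: 259 - q_R - 2q_Y = 0, so q_Y(q_R) = (259 - q_R)/2.
The leader anticipates this reaction. Substituting into P = 366 - Q gives P = 473/2 - (1/2)q_R, so π_R = (473/2 - (1/2)q_R)q_R - 100q_R.
The leader's first-order condition 273/2 - q_R = 0 yields q_R = 273/2.
Then q_Y = (259 - 273/2)/2 = 245/4.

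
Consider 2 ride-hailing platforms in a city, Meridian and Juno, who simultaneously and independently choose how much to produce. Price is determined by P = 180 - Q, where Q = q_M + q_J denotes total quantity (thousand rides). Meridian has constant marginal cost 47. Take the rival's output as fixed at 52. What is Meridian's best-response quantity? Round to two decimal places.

With the rival's output fixed at 52, Meridian's profit is π_M = (180 - 52 - q_M)q_M - (47q_M) = (128 - q_M)q_M - (47q_M).
∂π_M/∂q_M = 81 - 2q_M = 0, so q_M = 81/2.

40.50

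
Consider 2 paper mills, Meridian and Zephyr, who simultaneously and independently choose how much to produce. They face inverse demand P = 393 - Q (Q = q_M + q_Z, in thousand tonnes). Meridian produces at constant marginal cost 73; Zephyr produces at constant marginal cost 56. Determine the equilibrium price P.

174

Meridian's profit: π_M = (393 - Q)q_M - (73q_M). Setting ∂π_M/∂q_M = 0: 320 - 2q_M - (q_Z) = 0.
Zephyr's profit: π_Z = (393 - Q)q_Z - (56q_Z). Setting ∂π_Z/∂q_Z = 0: 337 - 2q_Z - (q_M) = 0.
So q_M = (320 - q_Z)/2 and q_Z = (337 - q_M)/2.
Solving the pair: q_M = 101, q_Z = 118.
Total output Q = 219, so price P = 393 - 219 = 174.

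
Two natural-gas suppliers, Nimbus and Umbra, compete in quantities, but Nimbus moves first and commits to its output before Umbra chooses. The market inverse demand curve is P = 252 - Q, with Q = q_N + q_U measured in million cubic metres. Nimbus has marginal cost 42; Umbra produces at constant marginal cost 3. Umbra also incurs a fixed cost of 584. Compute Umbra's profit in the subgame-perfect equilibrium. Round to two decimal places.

Solve by backward induction. Given q_N, the follower Umbra maximises π_U = (252 - q_N - q_U)q_U - 3q_U.
Setting the follower's marginal profit to zero, 249 - q_N - 2q_U = 0, i.e. q_U = (249 - q_N)/2.
The leader anticipates this reaction. Substituting into P = 252 - Q gives P = 255/2 - (1/2)q_N, so π_N = (255/2 - (1/2)q_N)q_N - 42q_N.
Maximising: ∂π_N/∂q_N = 171/2 - q_N = 0, giving q_N = 171/2.
Then q_U = (249 - 171/2)/2 = 327/4.
Price P = 252 - 669/4 = 339/4.
Umbra's profit: (339/4 - 3)·(327/4) - 584 = 6099.0625.

6099.06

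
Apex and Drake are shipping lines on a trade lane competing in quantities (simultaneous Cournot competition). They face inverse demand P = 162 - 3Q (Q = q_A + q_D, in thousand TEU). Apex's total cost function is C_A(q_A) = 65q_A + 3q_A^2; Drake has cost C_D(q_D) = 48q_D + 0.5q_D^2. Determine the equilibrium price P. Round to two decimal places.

Apex's profit: π_A = (162 - 3Q)q_A - (65q_A + 3q_A²). Setting ∂π_A/∂q_A = 0: 97 - 12q_A - 3(q_D) = 0.
Drake's first-order condition: 114 - 7q_D - 3(q_A) = 0.
Best responses: q_A = (97 - 3q_D)/12, q_D = (114 - 3q_A)/7.
Substituting one into the other gives q_A = 337/75 and q_D = 359/25.
Total output Q = 1414/75, so price P = 162 - 3·(1414/75) = 105.4400.

105.44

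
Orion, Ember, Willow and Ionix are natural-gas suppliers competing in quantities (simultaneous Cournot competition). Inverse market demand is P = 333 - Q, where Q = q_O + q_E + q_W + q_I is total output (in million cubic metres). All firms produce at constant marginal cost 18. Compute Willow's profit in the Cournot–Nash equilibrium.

3969

A representative firm's profit is π_i = q_i(333 - Q) - 18q_i.
Setting ∂π_i/∂q_i = 0 with rivals' quantities fixed: 315 - 2q_i - Σ_{j≠i} q_j = 0.
With identical firms every q_j equals q_i, so Σ_{j≠i} q_j = 3q_i and 315 = 5q_i, giving q_i = 63.
Price P = 333 - 252 = 81.
Willow's profit: (81 - 18)·63 = 3969.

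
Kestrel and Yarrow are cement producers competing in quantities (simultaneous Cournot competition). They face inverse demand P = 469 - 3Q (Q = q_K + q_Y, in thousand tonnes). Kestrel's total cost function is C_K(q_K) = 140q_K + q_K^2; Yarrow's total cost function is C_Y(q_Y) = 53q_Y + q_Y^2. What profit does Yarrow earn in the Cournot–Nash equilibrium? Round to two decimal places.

7246.65

Kestrel's profit: π_K = (469 - 3Q)q_K - (140q_K + q_K²). Setting ∂π_K/∂q_K = 0: 329 - 8q_K - 3(q_Y) = 0.
Yarrow's first-order condition: 416 - 8q_Y - 3(q_K) = 0.
Rearranging gives the reaction functions q_K = (329 - 3q_Y)/8 and q_Y = (416 - 3q_K)/8.
Solving the pair: q_K = 1384/55, q_Y = 42.5636.
Price P = 469 - 3·(745/11) = 265.8182.
Yarrow's profit: 265.8182·42.5636 - 53·42.5636 - 42.5636² = 7246.6526.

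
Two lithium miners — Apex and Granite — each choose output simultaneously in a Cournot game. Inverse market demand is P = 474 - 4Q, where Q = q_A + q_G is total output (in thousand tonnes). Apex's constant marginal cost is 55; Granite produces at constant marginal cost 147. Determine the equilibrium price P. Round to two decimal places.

225.33

Apex's profit: π_A = (474 - 4Q)q_A - (55q_A). Setting ∂π_A/∂q_A = 0: 419 - 8q_A - 4(q_G) = 0.
Granite's profit: π_G = (474 - 4Q)q_G - (147q_G). Setting ∂π_G/∂q_G = 0: 327 - 8q_G - 4(q_A) = 0.
Best responses: q_A = (419 - 4q_G)/8, q_G = (327 - 4q_A)/8.
Substituting one into the other gives q_A = 511/12 and q_G = 235/12.
Total output Q = 373/6, so price P = 474 - 4·(373/6) = 676/3.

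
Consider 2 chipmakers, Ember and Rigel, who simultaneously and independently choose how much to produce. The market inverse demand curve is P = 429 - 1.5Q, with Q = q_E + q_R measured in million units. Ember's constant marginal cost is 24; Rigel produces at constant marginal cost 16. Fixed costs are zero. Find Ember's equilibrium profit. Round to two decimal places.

11674.74

Ember's profit: π_E = (429 - 1.5Q)q_E - (24q_E). Setting ∂π_E/∂q_E = 0: 405 - 3q_E - (3/2)(q_R) = 0.
Rigel's first-order condition: 413 - 3q_R - (3/2)(q_E) = 0.
Rearranging gives the reaction functions q_E = (405 - (3/2)q_R)/3 and q_R = (413 - (3/2)q_E)/3.
Solving the pair: q_E = 794/9, q_R = 842/9.
Price P = 429 - (3/2)·(1636/9) = 469/3.
Ember's profit: (469/3 - 24)·(794/9) = 11674.7407.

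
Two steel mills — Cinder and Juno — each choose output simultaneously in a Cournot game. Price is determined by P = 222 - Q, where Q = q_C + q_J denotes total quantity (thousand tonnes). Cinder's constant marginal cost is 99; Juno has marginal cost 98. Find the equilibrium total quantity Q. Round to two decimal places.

82.33

Cinder's profit: π_C = (222 - Q)q_C - (99q_C). Setting ∂π_C/∂q_C = 0: 123 - 2q_C - (q_J) = 0.
Juno's first-order condition: 124 - 2q_J - (q_C) = 0.
Rearranging gives the reaction functions q_C = (123 - q_J)/2 and q_J = (124 - q_C)/2.
Substituting one into the other gives q_C = 122/3 and q_J = 125/3.
Total output Q = 122/3 + 125/3 = 247/3.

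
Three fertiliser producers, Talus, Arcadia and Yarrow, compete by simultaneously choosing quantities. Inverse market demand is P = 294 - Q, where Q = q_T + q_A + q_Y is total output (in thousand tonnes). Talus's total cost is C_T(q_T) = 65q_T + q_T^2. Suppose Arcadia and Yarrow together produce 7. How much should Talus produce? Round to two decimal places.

With rivals' combined output fixed at 7, Talus's profit is π_T = (294 - 7 - q_T)q_T - (65q_T + q_T²) = (287 - q_T)q_T - (65q_T + q_T²).
∂π_T/∂q_T = 222 - 4q_T = 0, so q_T = 111/2.

55.50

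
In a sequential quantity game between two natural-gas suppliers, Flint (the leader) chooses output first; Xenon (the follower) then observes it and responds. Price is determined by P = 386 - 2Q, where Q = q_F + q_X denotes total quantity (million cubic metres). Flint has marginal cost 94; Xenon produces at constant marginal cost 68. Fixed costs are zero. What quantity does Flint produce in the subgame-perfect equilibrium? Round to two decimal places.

66.50

Solve by backward induction. Given q_F, the follower Xenon maximises π_X = (386 - 2q_F - 2q_X)q_X - 68q_X.
∂π_X/∂q_X = 318 - 2q_F - 4q_X = 0 gives the reaction function q_X = (318 - 2q_F)/4.
The leader anticipates this reaction. Substituting into P = 386 - 2Q gives P = 227 - q_F, so π_F = (227 - q_F)q_F - 94q_F.
Leader FOC: 133 - 2q_F = 0, so q_F = 133/2.
Then q_X = (318 - 2·(133/2))/4 = 185/4.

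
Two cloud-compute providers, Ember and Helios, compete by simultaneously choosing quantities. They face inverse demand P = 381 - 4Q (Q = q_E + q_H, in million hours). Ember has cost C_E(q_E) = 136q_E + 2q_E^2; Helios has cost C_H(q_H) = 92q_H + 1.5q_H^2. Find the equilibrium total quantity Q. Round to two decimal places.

Ember's profit: π_E = (381 - 4Q)q_E - (136q_E + 2q_E²). Setting ∂π_E/∂q_E = 0: 245 - 12q_E - 4(q_H) = 0.
Helios's profit: π_H = (381 - 4Q)q_H - (92q_H + (3/2)q_H²). Setting ∂π_H/∂q_H = 0: 289 - 11q_H - 4(q_E) = 0.
Best responses: q_E = (245 - 4q_H)/12, q_H = (289 - 4q_E)/11.
Substituting one into the other gives q_E = 1539/116 and q_H = 622/29.
Total output Q = 1539/116 + 622/29 = 34.7155.

34.72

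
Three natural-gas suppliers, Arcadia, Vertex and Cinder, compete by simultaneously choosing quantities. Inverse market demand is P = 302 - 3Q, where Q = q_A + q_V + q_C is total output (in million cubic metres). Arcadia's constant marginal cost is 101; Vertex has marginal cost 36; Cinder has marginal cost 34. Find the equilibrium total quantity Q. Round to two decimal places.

61.25

Arcadia's profit: π_A = (302 - 3Q)q_A - (101q_A). Setting ∂π_A/∂q_A = 0: 201 - 6q_A - 3(q_V + q_C) = 0.
Vertex's profit: π_V = (302 - 3Q)q_V - (36q_V). Setting ∂π_V/∂q_V = 0: 266 - 6q_V - 3(q_A + q_C) = 0.
Cinder's profit: π_C = (302 - 3Q)q_C - (34q_C). Setting ∂π_C/∂q_C = 0: 268 - 6q_C - 3(q_A + q_V) = 0.
Adding the 3 first-order conditions: 735 − 12Q = 0, so Q = 245/4.
Back-substituting: q_A = (201 − 735/4)/3 = 23/4, q_V = (266 − 735/4)/3 = 329/12, q_C = (268 − 735/4)/3 = 337/12.
Total output Q = 23/4 + 329/12 + 337/12 = 245/4.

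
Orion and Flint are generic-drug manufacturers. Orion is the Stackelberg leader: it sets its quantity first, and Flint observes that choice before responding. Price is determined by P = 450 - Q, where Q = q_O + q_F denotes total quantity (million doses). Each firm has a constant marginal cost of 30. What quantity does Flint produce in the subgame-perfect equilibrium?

105

The follower Flint best-responds to any q_O: π_F = (450 - Q)q_F - 30q_F.
Follower FOC: 420 - q_O - 2q_F = 0, so q_F(q_O) = (420 - q_O)/2.
Orion substitutes q_F(q_O) into its own profit: π_O = q_O(450 - q_O - (420 - q_O)/2) - 30q_O = (240 - (1/2)q_O)q_O - 30q_O.
Leader FOC: 210 - q_O = 0, so q_O = 210.
Then q_F = (420 - 210)/2 = 105.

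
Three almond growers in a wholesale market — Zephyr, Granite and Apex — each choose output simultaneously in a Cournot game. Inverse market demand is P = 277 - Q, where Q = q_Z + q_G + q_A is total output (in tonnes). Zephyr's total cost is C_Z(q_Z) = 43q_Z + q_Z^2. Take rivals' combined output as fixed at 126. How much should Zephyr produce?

27

With rivals' combined output fixed at 126, Zephyr's profit is π_Z = (277 - 126 - q_Z)q_Z - (43q_Z + q_Z²) = (151 - q_Z)q_Z - (43q_Z + q_Z²).
∂π_Z/∂q_Z = 108 - 4q_Z = 0, so q_Z = 27.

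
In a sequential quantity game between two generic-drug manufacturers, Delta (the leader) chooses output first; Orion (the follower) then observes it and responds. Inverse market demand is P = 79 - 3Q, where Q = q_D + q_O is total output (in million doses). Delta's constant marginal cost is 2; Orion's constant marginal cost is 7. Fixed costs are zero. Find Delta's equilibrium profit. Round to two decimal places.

280.17

Solve by backward induction. Given q_D, the follower Orion maximises π_O = (79 - 3q_D - 3q_O)q_O - 7q_O.
Setting the follower's marginal profit to zero, 72 - 3q_D - 6q_O = 0, i.e. q_O = (72 - 3q_D)/6.
Delta substitutes q_O(q_D) into its own profit: π_D = q_D(79 - 3q_D - (72 - 3q_D)/2) - 2q_D = (43 - (3/2)q_D)q_D - 2q_D.
The leader's first-order condition 41 - 3q_D = 0 yields q_D = 41/3.
Then q_O = (72 - 3·(41/3))/6 = 31/6.
Price P = 79 - 3·(113/6) = 45/2.
Delta's profit: (45/2 - 2)·(41/3) = 1681/6.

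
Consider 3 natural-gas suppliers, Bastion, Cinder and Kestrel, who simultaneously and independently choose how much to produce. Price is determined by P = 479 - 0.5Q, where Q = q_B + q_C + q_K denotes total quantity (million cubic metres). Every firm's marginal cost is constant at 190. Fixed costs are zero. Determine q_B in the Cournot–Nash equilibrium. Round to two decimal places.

144.50

A representative firm's profit is π_i = q_i(479 - 0.5Q) - 190q_i.
First-order condition (treating rivals' output as given): 289 - q_i - (1/2)·Σ_{j≠i} q_j = 0.
By symmetry each firm produces the same amount; substituting Σ_{j≠i} q_j = 2q_i yields q_i = 289/2.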